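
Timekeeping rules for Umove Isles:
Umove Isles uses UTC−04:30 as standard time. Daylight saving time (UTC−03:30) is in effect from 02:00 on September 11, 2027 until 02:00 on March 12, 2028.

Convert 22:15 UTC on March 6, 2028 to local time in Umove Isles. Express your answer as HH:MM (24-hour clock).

At the standard offset (UTC−04:30), 22:15 UTC − 4h30m = 17:45 Umove Isles standard time.
Daylight saving runs 11 September 2027 – 12 March 2028; the standard-time date in Umove Isles, March 6, 2028, is inside that window, so Umove Isles is at UTC−03:30.
22:15 UTC − 3h30m = 18:45 local.

18:45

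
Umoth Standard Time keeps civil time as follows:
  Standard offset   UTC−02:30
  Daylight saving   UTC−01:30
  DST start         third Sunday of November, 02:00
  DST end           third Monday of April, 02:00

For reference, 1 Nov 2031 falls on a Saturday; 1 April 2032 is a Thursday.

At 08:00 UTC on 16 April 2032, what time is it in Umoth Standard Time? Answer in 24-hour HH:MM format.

1 November 2031 is a Saturday, so the first Sunday is November 2 and the third is November 16.
1 April 2032 is a Thursday, so the first Monday is April 5 and the third is April 19.
At the standard offset (UTC−02:30), 08:00 UTC − 2h30m = 05:30 Umoth Standard Time standard time.
Daylight saving runs 16 November 2031 – 19 April 2032; the standard-time date in Umoth Standard Time, 16 April 2032, is inside that window, so Umoth Standard Time is at UTC−01:30.
08:00 UTC − 1h30m = 06:30 local.

06:30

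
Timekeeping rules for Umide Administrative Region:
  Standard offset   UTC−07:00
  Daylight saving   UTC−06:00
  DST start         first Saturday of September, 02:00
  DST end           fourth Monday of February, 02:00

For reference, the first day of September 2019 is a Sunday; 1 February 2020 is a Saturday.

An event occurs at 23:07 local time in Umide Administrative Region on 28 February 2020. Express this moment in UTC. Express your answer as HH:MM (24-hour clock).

06:07

1 September 2019 is a Sunday, so the first Saturday is September 7.
1 February 2020 is a Saturday, so the first Monday is February 3 and the fourth is February 24.
28 February 2020 is outside the daylight-saving period (7 September 2019 – 24 February 2020), so Umide Administrative Region is on standard time, UTC−07:00.
23:07 local + 7h = 06:07 UTC (rolling into the next day, 29 February 2020).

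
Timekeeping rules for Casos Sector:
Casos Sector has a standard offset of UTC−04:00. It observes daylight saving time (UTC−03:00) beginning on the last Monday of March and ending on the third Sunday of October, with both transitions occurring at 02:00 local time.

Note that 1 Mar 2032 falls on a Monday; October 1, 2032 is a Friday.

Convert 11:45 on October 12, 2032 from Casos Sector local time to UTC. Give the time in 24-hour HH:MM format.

1 March 2032 is a Monday, so Mondays fall on 1, 8, 15, 22, 29; the last is March 29.
1 October 2032 is a Friday, so the first Sunday is October 3 and the third is October 17.
Daylight saving runs 29 March – 17 October; October 12, 2032 is inside that window, so Casos Sector is at UTC−03:00.
11:45 local + 3h = 14:45 UTC.

14:45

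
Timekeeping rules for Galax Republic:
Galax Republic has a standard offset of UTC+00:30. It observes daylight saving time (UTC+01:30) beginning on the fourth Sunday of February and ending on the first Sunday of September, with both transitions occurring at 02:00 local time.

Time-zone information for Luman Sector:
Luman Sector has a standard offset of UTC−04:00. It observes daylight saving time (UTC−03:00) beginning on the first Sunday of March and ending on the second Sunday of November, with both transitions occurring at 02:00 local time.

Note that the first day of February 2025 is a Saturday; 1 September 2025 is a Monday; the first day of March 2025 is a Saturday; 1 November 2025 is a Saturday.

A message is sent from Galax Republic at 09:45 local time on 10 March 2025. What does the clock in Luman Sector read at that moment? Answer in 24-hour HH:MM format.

1 February 2025 is a Saturday, so the first Sunday is February 2 and the fourth is February 23.
1 September 2025 is a Monday, so the first Sunday is September 7.
10 March 2025 lies within the daylight-saving period (23 February – 7 September), so Galax Republic is on daylight time, UTC+01:30.
09:45 Galax Republic − 1h30m = 08:15 UTC.
1 March 2025 is a Saturday, so the first Sunday is March 2.
1 November 2025 is a Saturday, so the first Sunday is November 2 and the second is November 9.
At the standard offset (UTC−04:00), 08:15 UTC − 4h = 04:15 Luman Sector standard time.
Daylight saving runs 2 March – 9 November; the standard-time date in Luman Sector, 10 March 2025, is inside that window, so Luman Sector is at UTC−03:00.
08:15 UTC − 3h = 05:15 Luman Sector.

05:15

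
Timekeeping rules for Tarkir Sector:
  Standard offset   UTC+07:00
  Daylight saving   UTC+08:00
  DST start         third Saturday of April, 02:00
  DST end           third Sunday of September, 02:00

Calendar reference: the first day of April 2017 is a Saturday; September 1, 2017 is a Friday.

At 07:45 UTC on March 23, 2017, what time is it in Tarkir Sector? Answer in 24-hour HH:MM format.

1 April 2017 is a Saturday, so the first Saturday is April 1 and the third is April 15.
1 September 2017 is a Friday, so the first Sunday is September 3 and the third is September 17.
At the standard offset (UTC+07:00), 07:45 UTC + 7h = 14:45 Tarkir Sector standard time.
Daylight saving runs 15 April – 17 September; the standard-time date in Tarkir Sector, March 23, 2017, is outside that window, so Tarkir Sector is on standard time at UTC+07:00.
07:45 UTC + 7h = 14:45 local.

14:45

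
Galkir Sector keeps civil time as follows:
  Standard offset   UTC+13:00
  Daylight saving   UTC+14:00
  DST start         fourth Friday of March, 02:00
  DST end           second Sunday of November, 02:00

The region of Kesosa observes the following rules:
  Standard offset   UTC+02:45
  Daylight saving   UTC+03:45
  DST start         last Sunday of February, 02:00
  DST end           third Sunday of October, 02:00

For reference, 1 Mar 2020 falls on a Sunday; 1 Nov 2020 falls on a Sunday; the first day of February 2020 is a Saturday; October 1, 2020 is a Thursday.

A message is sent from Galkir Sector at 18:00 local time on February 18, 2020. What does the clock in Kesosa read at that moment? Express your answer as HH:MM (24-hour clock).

07:45

1 March 2020 is a Sunday, so the first Friday is March 6 and the fourth is March 27.
1 November 2020 is a Sunday, so the first Sunday is November 1 and the second is November 8.
February 18, 2020 is outside the daylight-saving period (27 March – 8 November), so Galkir Sector is on standard time, UTC+13:00.
18:00 Galkir Sector − 13h = 05:00 UTC.
1 February 2020 is a Saturday, so Sundays fall on 2, 9, 16, 23; the last is February 23.
1 October 2020 is a Thursday, so the first Sunday is October 4 and the third is October 18.
At the standard offset (UTC+02:45), 05:00 UTC + 2h45m = 07:45 Kesosa standard time.
The standard-time date in Kesosa, February 18, 2020, does not fall between 23 February and 18 October, so daylight saving is not in effect and Kesosa is at UTC+02:45.
05:00 UTC + 2h45m = 07:45 Kesosa.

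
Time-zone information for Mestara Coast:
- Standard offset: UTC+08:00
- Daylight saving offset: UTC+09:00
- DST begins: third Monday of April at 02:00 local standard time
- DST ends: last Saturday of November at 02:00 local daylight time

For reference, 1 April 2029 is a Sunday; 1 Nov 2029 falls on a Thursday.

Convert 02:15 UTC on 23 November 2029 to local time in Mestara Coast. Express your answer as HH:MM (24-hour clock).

11:15

1 April 2029 is a Sunday, so the first Monday is April 2 and the third is April 16.
1 November 2029 is a Thursday, so Saturdays fall on 3, 10, 17, 24; the last is November 24.
At the standard offset (UTC+08:00), 02:15 UTC + 8h = 10:15 Mestara Coast standard time.
Daylight saving runs 16 April – 24 November; the standard-time date in Mestara Coast, 23 November 2029, is inside that window, so Mestara Coast is at UTC+09:00.
02:15 UTC + 9h = 11:15 local.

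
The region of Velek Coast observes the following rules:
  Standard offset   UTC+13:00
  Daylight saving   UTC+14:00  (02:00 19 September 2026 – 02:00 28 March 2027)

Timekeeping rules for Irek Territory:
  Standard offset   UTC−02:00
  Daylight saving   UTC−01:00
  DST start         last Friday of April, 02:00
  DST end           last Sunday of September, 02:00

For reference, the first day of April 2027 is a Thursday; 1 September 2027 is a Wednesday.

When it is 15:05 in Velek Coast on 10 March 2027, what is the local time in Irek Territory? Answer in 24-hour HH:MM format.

23:05

10 March 2027 lies within the daylight-saving period (19 September 2026 – 28 March 2027), so Velek Coast is on daylight time, UTC+14:00.
15:05 Velek Coast − 14h = 01:05 UTC.
1 April 2027 is a Thursday, so Fridays fall on 2, 9, 16, 23, 30; the last is April 30.
1 September 2027 is a Wednesday, so Sundays fall on 5, 12, 19, 26; the last is September 26.
At the standard offset (UTC−02:00), 01:05 UTC − 2h = 23:05 Irek Territory standard time (rolling into the previous day, 9 March 2027).
The standard-time date in Irek Territory, 9 March 2027, does not fall between 30 April and 26 September, so daylight saving is not in effect and Irek Territory is at UTC−02:00.
01:05 UTC − 2h = 23:05 Irek Territory (rolling into the previous day, 9 March 2027).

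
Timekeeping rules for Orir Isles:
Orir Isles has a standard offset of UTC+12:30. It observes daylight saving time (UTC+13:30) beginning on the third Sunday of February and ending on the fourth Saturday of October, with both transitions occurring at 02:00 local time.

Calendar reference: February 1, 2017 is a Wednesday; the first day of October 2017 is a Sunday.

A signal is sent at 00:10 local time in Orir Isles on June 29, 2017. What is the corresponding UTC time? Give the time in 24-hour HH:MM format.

1 February 2017 is a Wednesday, so the first Sunday is February 5 and the third is February 19.
1 October 2017 is a Sunday, so the first Saturday is October 7 and the fourth is October 28.
Daylight saving runs 19 February – 28 October; June 29, 2017 is inside that window, so Orir Isles is at UTC+13:30.
00:10 local − 13h30m = 10:40 UTC (rolling into the previous day, 28 June 2017).

10:40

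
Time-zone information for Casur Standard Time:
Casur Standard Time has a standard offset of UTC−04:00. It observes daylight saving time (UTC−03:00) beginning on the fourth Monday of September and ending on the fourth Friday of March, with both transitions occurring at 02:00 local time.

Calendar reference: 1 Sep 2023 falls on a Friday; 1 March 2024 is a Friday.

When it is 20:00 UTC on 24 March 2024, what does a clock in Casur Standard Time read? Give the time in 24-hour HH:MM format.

1 September 2023 is a Friday, so the first Monday is September 4 and the fourth is September 25.
1 March 2024 is a Friday, so the first Friday is March 1 and the fourth is March 22.
At the standard offset (UTC−04:00), 20:00 UTC − 4h = 16:00 Casur Standard Time standard time.
The standard-time date in Casur Standard Time, 24 March 2024, does not fall between 25 September 2023 and 22 March 2024, so daylight saving is not in effect and Casur Standard Time is at UTC−04:00.
20:00 UTC − 4h = 16:00 local.

16:00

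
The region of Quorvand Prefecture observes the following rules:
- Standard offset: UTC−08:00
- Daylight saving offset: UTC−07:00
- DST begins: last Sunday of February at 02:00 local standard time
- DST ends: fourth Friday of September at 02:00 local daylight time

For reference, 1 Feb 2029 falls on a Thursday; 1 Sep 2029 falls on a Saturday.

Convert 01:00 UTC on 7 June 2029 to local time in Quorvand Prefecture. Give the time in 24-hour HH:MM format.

1 February 2029 is a Thursday, so Sundays fall on 4, 11, 18, 25; the last is February 25.
1 September 2029 is a Saturday, so the first Friday is September 7 and the fourth is September 28.
At the standard offset (UTC−08:00), 01:00 UTC − 8h = 17:00 Quorvand Prefecture standard time (rolling into the previous day, 6 June 2029).
Daylight saving runs 25 February – 28 September; the standard-time date in Quorvand Prefecture, 6 June 2029, is inside that window, so Quorvand Prefecture is at UTC−07:00.
01:00 UTC − 7h = 18:00 local (rolling into the previous day, 6 June 2029).

18:00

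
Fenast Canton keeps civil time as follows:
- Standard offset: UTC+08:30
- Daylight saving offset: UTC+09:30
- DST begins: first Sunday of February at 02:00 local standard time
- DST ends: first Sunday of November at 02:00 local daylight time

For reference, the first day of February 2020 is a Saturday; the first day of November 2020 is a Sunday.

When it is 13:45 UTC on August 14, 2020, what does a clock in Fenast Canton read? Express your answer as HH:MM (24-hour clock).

1 February 2020 is a Saturday, so the first Sunday is February 2.
1 November 2020 is a Sunday, so the first Sunday is November 1.
At the standard offset (UTC+08:30), 13:45 UTC + 8h30m = 22:15 Fenast Canton standard time.
The standard-time date in Fenast Canton, August 14, 2020, falls between 2 February and 1 November, so daylight saving is in effect and Fenast Canton is at UTC+09:30.
13:45 UTC + 9h30m = 23:15 local.

23:15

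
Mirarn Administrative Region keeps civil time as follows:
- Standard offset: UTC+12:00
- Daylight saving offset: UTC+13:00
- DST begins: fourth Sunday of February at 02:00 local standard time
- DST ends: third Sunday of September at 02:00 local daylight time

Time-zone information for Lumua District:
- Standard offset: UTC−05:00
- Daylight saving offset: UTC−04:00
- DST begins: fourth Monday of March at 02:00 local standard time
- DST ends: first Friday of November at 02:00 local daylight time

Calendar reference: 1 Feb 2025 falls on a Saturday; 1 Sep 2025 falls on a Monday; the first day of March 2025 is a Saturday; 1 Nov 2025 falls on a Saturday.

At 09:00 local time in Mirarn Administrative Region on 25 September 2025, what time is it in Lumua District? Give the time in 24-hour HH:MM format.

1 February 2025 is a Saturday, so the first Sunday is February 2 and the fourth is February 23.
1 September 2025 is a Monday, so the first Sunday is September 7 and the third is September 21.
25 September 2025 does not fall between 23 February and 21 September, so daylight saving is not in effect and Mirarn Administrative Region is at UTC+12:00.
09:00 Mirarn Administrative Region − 12h = 21:00 UTC (rolling into the previous day, 24 September 2025).
1 March 2025 is a Saturday, so the first Monday is March 3 and the fourth is March 24.
1 November 2025 is a Saturday, so the first Friday is November 7.
At the standard offset (UTC−05:00), 21:00 UTC − 5h = 16:00 Lumua District standard time.
The standard-time date in Lumua District, 24 September 2025, falls between 24 March and 7 November, so daylight saving is in effect and Lumua District is at UTC−04:00.
21:00 UTC − 4h = 17:00 Lumua District.

17:00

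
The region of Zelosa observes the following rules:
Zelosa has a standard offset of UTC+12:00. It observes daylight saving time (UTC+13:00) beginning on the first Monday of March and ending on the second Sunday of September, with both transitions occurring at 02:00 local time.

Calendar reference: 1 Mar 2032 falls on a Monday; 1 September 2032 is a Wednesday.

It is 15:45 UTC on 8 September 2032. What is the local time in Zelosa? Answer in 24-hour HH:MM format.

1 March 2032 is a Monday, so the first Monday is March 1.
1 September 2032 is a Wednesday, so the first Sunday is September 5 and the second is September 12.
At the standard offset (UTC+12:00), 15:45 UTC + 12h = 03:45 Zelosa standard time (rolling into the next day, 9 September 2032).
The standard-time date in Zelosa, 9 September 2032, falls between 1 March and 12 September, so daylight saving is in effect and Zelosa is at UTC+13:00.
15:45 UTC + 13h = 04:45 local (rolling into the next day, 9 September 2032).

04:45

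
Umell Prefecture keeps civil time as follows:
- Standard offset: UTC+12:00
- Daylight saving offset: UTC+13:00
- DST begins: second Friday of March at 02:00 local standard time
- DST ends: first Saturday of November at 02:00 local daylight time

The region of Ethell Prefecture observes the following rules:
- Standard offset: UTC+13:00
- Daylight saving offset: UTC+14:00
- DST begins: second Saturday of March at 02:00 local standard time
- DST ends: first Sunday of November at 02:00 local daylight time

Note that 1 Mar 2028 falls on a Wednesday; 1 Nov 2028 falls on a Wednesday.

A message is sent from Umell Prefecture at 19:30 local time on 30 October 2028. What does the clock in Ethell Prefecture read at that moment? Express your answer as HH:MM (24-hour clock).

1 March 2028 is a Wednesday, so the first Friday is March 3 and the second is March 10.
1 November 2028 is a Wednesday, so the first Saturday is November 4.
30 October 2028 lies within the daylight-saving period (10 March – 4 November), so Umell Prefecture is on daylight time, UTC+13:00.
19:30 Umell Prefecture − 13h = 06:30 UTC.
1 March 2028 is a Wednesday, so the first Saturday is March 4 and the second is March 11.
1 November 2028 is a Wednesday, so the first Sunday is November 5.
At the standard offset (UTC+13:00), 06:30 UTC + 13h = 19:30 Ethell Prefecture standard time.
The standard-time date in Ethell Prefecture, 30 October 2028, lies within the daylight-saving period (11 March – 5 November), so Ethell Prefecture is on daylight time, UTC+14:00.
06:30 UTC + 14h = 20:30 Ethell Prefecture.

20:30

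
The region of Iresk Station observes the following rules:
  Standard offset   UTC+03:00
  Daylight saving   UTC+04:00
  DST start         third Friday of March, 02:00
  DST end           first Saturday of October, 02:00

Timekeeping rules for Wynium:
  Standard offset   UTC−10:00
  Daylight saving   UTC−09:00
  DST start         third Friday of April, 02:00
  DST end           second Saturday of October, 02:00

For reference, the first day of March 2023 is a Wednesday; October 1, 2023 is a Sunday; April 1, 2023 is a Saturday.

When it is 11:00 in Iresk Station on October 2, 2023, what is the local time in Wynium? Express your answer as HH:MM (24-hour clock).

22:00

1 March 2023 is a Wednesday, so the first Friday is March 3 and the third is March 17.
1 October 2023 is a Sunday, so the first Saturday is October 7.
Daylight saving runs 17 March – 7 October; October 2, 2023 is inside that window, so Iresk Station is at UTC+04:00.
11:00 Iresk Station − 4h = 07:00 UTC.
1 April 2023 is a Saturday, so the first Friday is April 7 and the third is April 21.
1 October 2023 is a Sunday, so the first Saturday is October 7 and the second is October 14.
At the standard offset (UTC−10:00), 07:00 UTC − 10h = 21:00 Wynium standard time (rolling into the previous day, 1 October 2023).
The standard-time date in Wynium, October 1, 2023, falls between 21 April and 14 October, so daylight saving is in effect and Wynium is at UTC−09:00.
07:00 UTC − 9h = 22:00 Wynium (rolling into the previous day, 1 October 2023).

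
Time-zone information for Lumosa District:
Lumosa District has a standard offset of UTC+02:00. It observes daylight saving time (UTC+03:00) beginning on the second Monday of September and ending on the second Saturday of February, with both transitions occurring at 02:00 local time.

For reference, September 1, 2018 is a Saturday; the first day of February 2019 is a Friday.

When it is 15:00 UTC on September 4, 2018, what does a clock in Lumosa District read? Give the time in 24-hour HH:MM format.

17:00

1 September 2018 is a Saturday, so the first Monday is September 3 and the second is September 10.
1 February 2019 is a Friday, so the first Saturday is February 2 and the second is February 9.
At the standard offset (UTC+02:00), 15:00 UTC + 2h = 17:00 Lumosa District standard time.
Daylight saving runs 10 September 2018 – 9 February 2019; the standard-time date in Lumosa District, September 4, 2018, is outside that window, so Lumosa District is on standard time at UTC+02:00.
15:00 UTC + 2h = 17:00 local.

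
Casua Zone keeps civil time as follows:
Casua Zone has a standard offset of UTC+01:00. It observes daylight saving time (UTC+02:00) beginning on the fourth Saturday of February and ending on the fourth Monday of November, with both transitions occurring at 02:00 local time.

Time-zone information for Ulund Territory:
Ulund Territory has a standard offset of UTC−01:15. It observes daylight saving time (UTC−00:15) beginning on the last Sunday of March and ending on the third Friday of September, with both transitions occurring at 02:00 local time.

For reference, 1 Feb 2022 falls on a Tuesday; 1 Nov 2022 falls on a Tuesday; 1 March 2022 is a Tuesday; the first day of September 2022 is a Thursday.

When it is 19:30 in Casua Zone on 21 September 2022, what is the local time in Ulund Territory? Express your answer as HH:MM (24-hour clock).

1 February 2022 is a Tuesday, so the first Saturday is February 5 and the fourth is February 26.
1 November 2022 is a Tuesday, so the first Monday is November 7 and the fourth is November 28.
21 September 2022 falls between 26 February and 28 November, so daylight saving is in effect and Casua Zone is at UTC+02:00.
19:30 Casua Zone − 2h = 17:30 UTC.
1 March 2022 is a Tuesday, so Sundays fall on 6, 13, 20, 27; the last is March 27.
1 September 2022 is a Thursday, so the first Friday is September 2 and the third is September 16.
At the standard offset (UTC−01:15), 17:30 UTC − 1h15m = 16:15 Ulund Territory standard time.
The standard-time date in Ulund Territory, 21 September 2022, is outside the daylight-saving period (27 March – 16 September), so Ulund Territory is on standard time, UTC−01:15.
17:30 UTC − 1h15m = 16:15 Ulund Territory.

16:15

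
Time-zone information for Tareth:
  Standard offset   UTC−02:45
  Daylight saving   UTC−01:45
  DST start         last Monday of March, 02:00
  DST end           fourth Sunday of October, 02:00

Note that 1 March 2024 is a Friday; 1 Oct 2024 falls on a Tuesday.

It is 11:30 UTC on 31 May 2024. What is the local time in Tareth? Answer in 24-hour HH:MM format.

09:45

1 March 2024 is a Friday, so Mondays fall on 4, 11, 18, 25; the last is March 25.
1 October 2024 is a Tuesday, so the first Sunday is October 6 and the fourth is October 27.
At the standard offset (UTC−02:45), 11:30 UTC − 2h45m = 08:45 Tareth standard time.
The standard-time date in Tareth, 31 May 2024, lies within the daylight-saving period (25 March – 27 October), so Tareth is on daylight time, UTC−01:45.
11:30 UTC − 1h45m = 09:45 local.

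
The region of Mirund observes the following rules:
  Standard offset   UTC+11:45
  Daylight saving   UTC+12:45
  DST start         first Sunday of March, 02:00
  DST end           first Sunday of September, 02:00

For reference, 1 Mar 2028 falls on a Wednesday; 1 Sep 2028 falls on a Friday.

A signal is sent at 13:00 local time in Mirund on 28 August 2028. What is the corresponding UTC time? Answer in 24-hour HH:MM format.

1 March 2028 is a Wednesday, so the first Sunday is March 5.
1 September 2028 is a Friday, so the first Sunday is September 3.
28 August 2028 lies within the daylight-saving period (5 March – 3 September), so Mirund is on daylight time, UTC+12:45.
13:00 local − 12h45m = 00:15 UTC.

00:15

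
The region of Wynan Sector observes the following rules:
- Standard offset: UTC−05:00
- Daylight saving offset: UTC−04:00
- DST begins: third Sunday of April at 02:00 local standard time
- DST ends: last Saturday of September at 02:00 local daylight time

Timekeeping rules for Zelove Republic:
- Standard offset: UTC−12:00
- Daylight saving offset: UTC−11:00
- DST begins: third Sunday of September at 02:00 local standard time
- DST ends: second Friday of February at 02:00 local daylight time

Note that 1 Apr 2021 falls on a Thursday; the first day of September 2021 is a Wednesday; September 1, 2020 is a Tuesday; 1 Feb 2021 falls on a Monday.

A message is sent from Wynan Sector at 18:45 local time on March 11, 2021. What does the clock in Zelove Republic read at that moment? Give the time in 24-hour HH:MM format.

1 April 2021 is a Thursday, so the first Sunday is April 4 and the third is April 18.
1 September 2021 is a Wednesday, so Saturdays fall on 4, 11, 18, 25; the last is September 25.
Daylight saving runs 18 April – 25 September; March 11, 2021 is outside that window, so Wynan Sector is on standard time at UTC−05:00.
18:45 Wynan Sector + 5h = 23:45 UTC.
1 September 2020 is a Tuesday, so the first Sunday is September 6 and the third is September 20.
1 February 2021 is a Monday, so the first Friday is February 5 and the second is February 12.
At the standard offset (UTC−12:00), 23:45 UTC − 12h = 11:45 Zelove Republic standard time.
The standard-time date in Zelove Republic, March 11, 2021, is outside the daylight-saving period (20 September 2020 – 12 February 2021), so Zelove Republic is on standard time, UTC−12:00.
23:45 UTC − 12h = 11:45 Zelove Republic.

11:45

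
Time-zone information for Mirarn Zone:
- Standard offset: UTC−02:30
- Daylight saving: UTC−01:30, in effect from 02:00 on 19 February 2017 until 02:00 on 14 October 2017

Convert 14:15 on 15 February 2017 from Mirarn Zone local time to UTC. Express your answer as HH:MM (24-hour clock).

16:45

15 February 2017 does not fall between 19 February and 14 October, so daylight saving is not in effect and Mirarn Zone is at UTC−02:30.
14:15 local + 2h30m = 16:45 UTC.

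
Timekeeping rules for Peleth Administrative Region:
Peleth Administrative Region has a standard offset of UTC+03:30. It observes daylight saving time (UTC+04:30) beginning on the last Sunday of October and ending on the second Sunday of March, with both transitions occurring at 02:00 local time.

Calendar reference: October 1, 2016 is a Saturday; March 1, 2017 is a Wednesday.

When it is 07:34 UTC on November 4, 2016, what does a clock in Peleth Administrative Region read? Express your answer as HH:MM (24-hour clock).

12:04

1 October 2016 is a Saturday, so Sundays fall on 2, 9, 16, 23, 30; the last is October 30.
1 March 2017 is a Wednesday, so the first Sunday is March 5 and the second is March 12.
At the standard offset (UTC+03:30), 07:34 UTC + 3h30m = 11:04 Peleth Administrative Region standard time.
The standard-time date in Peleth Administrative Region, November 4, 2016, falls between 30 October 2016 and 12 March 2017, so daylight saving is in effect and Peleth Administrative Region is at UTC+04:30.
07:34 UTC + 4h30m = 12:04 local.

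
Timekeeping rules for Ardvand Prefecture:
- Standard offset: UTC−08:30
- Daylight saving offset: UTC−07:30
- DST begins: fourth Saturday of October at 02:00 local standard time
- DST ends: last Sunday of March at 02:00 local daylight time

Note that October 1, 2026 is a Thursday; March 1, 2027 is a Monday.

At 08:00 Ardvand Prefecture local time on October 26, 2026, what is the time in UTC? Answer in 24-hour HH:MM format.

1 October 2026 is a Thursday, so the first Saturday is October 3 and the fourth is October 24.
1 March 2027 is a Monday, so Sundays fall on 7, 14, 21, 28; the last is March 28.
Daylight saving runs 24 October 2026 – 28 March 2027; October 26, 2026 is inside that window, so Ardvand Prefecture is at UTC−07:30.
08:00 local + 7h30m = 15:30 UTC.

15:30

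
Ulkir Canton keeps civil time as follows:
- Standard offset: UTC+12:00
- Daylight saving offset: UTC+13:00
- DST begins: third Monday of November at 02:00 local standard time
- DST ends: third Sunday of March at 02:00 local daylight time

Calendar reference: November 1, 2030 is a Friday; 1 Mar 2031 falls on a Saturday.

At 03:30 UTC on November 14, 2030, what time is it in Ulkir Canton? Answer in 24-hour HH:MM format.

1 November 2030 is a Friday, so the first Monday is November 4 and the third is November 18.
1 March 2031 is a Saturday, so the first Sunday is March 2 and the third is March 16.
At the standard offset (UTC+12:00), 03:30 UTC + 12h = 15:30 Ulkir Canton standard time.
The standard-time date in Ulkir Canton, November 14, 2030, does not fall between 18 November 2030 and 16 March 2031, so daylight saving is not in effect and Ulkir Canton is at UTC+12:00.
03:30 UTC + 12h = 15:30 local.

15:30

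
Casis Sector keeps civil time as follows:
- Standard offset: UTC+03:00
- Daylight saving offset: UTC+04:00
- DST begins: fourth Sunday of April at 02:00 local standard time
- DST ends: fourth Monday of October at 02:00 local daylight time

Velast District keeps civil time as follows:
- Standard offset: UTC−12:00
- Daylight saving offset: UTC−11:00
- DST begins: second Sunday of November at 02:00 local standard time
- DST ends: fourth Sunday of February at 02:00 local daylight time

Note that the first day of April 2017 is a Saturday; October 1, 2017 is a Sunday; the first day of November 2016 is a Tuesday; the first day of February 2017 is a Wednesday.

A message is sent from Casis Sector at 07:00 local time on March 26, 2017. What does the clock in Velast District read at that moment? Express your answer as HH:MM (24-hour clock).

1 April 2017 is a Saturday, so the first Sunday is April 2 and the fourth is April 23.
1 October 2017 is a Sunday, so the first Monday is October 2 and the fourth is October 23.
Daylight saving runs 23 April – 23 October; March 26, 2017 is outside that window, so Casis Sector is on standard time at UTC+03:00.
07:00 Casis Sector − 3h = 04:00 UTC.
1 November 2016 is a Tuesday, so the first Sunday is November 6 and the second is November 13.
1 February 2017 is a Wednesday, so the first Sunday is February 5 and the fourth is February 26.
At the standard offset (UTC−12:00), 04:00 UTC − 12h = 16:00 Velast District standard time (rolling into the previous day, 25 March 2017).
Daylight saving runs 13 November 2016 – 26 February 2017; the standard-time date in Velast District, March 25, 2017, is outside that window, so Velast District is on standard time at UTC−12:00.
04:00 UTC − 12h = 16:00 Velast District (rolling into the previous day, 25 March 2017).

16:00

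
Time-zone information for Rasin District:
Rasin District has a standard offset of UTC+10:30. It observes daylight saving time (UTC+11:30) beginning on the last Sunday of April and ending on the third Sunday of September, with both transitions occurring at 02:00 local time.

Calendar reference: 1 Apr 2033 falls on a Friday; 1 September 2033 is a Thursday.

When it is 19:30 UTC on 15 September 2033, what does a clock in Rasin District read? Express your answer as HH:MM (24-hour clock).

07:00

1 April 2033 is a Friday, so Sundays fall on 3, 10, 17, 24; the last is April 24.
1 September 2033 is a Thursday, so the first Sunday is September 4 and the third is September 18.
At the standard offset (UTC+10:30), 19:30 UTC + 10h30m = 06:00 Rasin District standard time (rolling into the next day, 16 September 2033).
The standard-time date in Rasin District, 16 September 2033, falls between 24 April and 18 September, so daylight saving is in effect and Rasin District is at UTC+11:30.
19:30 UTC + 11h30m = 07:00 local (rolling into the next day, 16 September 2033).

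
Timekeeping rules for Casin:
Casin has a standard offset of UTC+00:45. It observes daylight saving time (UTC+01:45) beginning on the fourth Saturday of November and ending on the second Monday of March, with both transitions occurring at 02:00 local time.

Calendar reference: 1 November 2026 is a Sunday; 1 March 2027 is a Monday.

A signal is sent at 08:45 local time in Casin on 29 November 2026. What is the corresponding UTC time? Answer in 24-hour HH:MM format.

1 November 2026 is a Sunday, so the first Saturday is November 7 and the fourth is November 28.
1 March 2027 is a Monday, so the first Monday is March 1 and the second is March 8.
Daylight saving runs 28 November 2026 – 8 March 2027; 29 November 2026 is inside that window, so Casin is at UTC+01:45.
08:45 local − 1h45m = 07:00 UTC.

07:00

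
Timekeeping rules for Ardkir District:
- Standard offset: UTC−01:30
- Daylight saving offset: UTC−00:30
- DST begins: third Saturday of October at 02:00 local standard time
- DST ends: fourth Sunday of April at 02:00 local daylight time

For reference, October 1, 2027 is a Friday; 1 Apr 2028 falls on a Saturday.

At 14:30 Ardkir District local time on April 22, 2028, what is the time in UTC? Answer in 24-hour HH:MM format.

15:00

1 October 2027 is a Friday, so the first Saturday is October 2 and the third is October 16.
1 April 2028 is a Saturday, so the first Sunday is April 2 and the fourth is April 23.
Daylight saving runs 16 October 2027 – 23 April 2028; April 22, 2028 is inside that window, so Ardkir District is at UTC−00:30.
14:30 local + 0h30m = 15:00 UTC.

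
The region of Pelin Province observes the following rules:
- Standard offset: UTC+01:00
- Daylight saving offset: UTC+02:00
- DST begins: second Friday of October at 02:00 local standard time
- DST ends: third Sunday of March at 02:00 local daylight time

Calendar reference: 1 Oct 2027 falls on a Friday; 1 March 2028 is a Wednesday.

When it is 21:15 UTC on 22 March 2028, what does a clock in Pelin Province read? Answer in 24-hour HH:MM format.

1 October 2027 is a Friday, so the first Friday is October 1 and the second is October 8.
1 March 2028 is a Wednesday, so the first Sunday is March 5 and the third is March 19.
At the standard offset (UTC+01:00), 21:15 UTC + 1h = 22:15 Pelin Province standard time.
The standard-time date in Pelin Province, 22 March 2028, does not fall between 8 October 2027 and 19 March 2028, so daylight saving is not in effect and Pelin Province is at UTC+01:00.
21:15 UTC + 1h = 22:15 local.

22:15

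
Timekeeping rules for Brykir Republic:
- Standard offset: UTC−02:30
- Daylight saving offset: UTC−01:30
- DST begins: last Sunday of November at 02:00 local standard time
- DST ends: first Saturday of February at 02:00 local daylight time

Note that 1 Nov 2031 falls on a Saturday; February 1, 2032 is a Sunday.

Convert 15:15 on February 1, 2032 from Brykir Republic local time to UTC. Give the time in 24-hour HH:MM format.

1 November 2031 is a Saturday, so Sundays fall on 2, 9, 16, 23, 30; the last is November 30.
1 February 2032 is a Sunday, so the first Saturday is February 7.
February 1, 2032 lies within the daylight-saving period (30 November 2031 – 7 February 2032), so Brykir Republic is on daylight time, UTC−01:30.
15:15 local + 1h30m = 16:45 UTC.

16:45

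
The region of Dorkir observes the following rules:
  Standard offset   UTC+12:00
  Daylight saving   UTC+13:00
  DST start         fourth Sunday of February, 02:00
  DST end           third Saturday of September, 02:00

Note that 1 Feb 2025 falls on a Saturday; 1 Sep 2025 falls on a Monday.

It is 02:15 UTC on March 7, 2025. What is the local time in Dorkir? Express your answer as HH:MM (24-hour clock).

1 February 2025 is a Saturday, so the first Sunday is February 2 and the fourth is February 23.
1 September 2025 is a Monday, so the first Saturday is September 6 and the third is September 20.
At the standard offset (UTC+12:00), 02:15 UTC + 12h = 14:15 Dorkir standard time.
The standard-time date in Dorkir, March 7, 2025, lies within the daylight-saving period (23 February – 20 September), so Dorkir is on daylight time, UTC+13:00.
02:15 UTC + 13h = 15:15 local.

15:15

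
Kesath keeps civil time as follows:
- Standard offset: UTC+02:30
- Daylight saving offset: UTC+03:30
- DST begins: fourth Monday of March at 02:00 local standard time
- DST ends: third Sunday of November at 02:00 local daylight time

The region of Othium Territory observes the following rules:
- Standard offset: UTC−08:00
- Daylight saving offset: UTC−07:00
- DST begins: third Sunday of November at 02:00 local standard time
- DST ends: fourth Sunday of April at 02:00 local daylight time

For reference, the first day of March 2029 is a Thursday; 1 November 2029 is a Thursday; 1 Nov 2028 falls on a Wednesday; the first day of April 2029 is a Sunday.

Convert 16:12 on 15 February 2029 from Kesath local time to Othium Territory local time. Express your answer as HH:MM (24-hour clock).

1 March 2029 is a Thursday, so the first Monday is March 5 and the fourth is March 26.
1 November 2029 is a Thursday, so the first Sunday is November 4 and the third is November 18.
Daylight saving runs 26 March – 18 November; 15 February 2029 is outside that window, so Kesath is on standard time at UTC+02:30.
16:12 Kesath − 2h30m = 13:42 UTC.
1 November 2028 is a Wednesday, so the first Sunday is November 5 and the third is November 19.
1 April 2029 is a Sunday, so the first Sunday is April 1 and the fourth is April 22.
At the standard offset (UTC−08:00), 13:42 UTC − 8h = 05:42 Othium Territory standard time.
The standard-time date in Othium Territory, 15 February 2029, falls between 19 November 2028 and 22 April 2029, so daylight saving is in effect and Othium Territory is at UTC−07:00.
13:42 UTC − 7h = 06:42 Othium Territory.

06:42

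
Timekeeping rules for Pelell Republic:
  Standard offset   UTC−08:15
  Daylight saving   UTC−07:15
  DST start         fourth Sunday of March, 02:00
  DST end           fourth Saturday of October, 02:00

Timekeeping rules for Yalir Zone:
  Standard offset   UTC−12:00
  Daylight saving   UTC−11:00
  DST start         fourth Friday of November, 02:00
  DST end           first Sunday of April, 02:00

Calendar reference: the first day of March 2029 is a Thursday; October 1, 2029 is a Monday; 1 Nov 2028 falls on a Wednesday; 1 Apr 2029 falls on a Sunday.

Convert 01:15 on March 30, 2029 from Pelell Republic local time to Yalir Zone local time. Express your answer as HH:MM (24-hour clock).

21:30

1 March 2029 is a Thursday, so the first Sunday is March 4 and the fourth is March 25.
1 October 2029 is a Monday, so the first Saturday is October 6 and the fourth is October 27.
March 30, 2029 falls between 25 March and 27 October, so daylight saving is in effect and Pelell Republic is at UTC−07:15.
01:15 Pelell Republic + 7h15m = 08:30 UTC.
1 November 2028 is a Wednesday, so the first Friday is November 3 and the fourth is November 24.
1 April 2029 is a Sunday, so the first Sunday is April 1.
At the standard offset (UTC−12:00), 08:30 UTC − 12h = 20:30 Yalir Zone standard time (rolling into the previous day, 29 March 2029).
The standard-time date in Yalir Zone, March 29, 2029, falls between 24 November 2028 and 1 April 2029, so daylight saving is in effect and Yalir Zone is at UTC−11:00.
08:30 UTC − 11h = 21:30 Yalir Zone (rolling into the previous day, 29 March 2029).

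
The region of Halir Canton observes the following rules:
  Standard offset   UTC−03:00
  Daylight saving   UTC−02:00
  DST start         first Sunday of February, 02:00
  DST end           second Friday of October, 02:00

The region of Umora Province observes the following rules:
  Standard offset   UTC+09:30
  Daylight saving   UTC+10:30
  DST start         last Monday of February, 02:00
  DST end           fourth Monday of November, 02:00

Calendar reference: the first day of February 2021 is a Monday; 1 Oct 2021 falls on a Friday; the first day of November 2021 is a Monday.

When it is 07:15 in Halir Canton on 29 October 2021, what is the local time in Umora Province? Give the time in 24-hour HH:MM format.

1 February 2021 is a Monday, so the first Sunday is February 7.
1 October 2021 is a Friday, so the first Friday is October 1 and the second is October 8.
29 October 2021 does not fall between 7 February and 8 October, so daylight saving is not in effect and Halir Canton is at UTC−03:00.
07:15 Halir Canton + 3h = 10:15 UTC.
1 February 2021 is a Monday, so Mondays fall on 1, 8, 15, 22; the last is February 22.
1 November 2021 is a Monday, so the first Monday is November 1 and the fourth is November 22.
At the standard offset (UTC+09:30), 10:15 UTC + 9h30m = 19:45 Umora Province standard time.
The standard-time date in Umora Province, 29 October 2021, lies within the daylight-saving period (22 February – 22 November), so Umora Province is on daylight time, UTC+10:30.
10:15 UTC + 10h30m = 20:45 Umora Province.

20:45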